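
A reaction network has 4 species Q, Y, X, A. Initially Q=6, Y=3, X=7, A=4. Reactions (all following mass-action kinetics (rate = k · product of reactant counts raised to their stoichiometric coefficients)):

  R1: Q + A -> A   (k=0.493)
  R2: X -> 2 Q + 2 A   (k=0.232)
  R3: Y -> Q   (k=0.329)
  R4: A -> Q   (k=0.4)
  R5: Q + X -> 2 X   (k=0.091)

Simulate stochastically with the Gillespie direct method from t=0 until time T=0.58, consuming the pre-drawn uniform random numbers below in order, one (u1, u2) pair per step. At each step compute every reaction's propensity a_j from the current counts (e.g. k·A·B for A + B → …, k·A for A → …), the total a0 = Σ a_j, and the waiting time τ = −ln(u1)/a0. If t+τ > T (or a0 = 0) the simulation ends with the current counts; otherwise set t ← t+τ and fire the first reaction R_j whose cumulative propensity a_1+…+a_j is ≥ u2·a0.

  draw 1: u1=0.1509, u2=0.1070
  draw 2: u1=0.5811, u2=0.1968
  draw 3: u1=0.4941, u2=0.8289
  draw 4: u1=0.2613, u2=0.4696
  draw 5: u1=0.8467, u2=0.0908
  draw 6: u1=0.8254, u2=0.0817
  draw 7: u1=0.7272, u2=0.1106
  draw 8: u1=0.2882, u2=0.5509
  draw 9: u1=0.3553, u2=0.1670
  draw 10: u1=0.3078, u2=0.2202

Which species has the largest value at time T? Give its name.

Dominant species at T: A

t=0.000: Q=6 Y=3 X=7 A=4
Draw 1: a1=11.832, a2=1.624, a3=0.987, a4=1.600, a5=3.822, a0=19.865; τ=−ln(0.1509)/19.865=0.095 → t=0.095; u2·a0=0.1070·19.865=2.126 ≤ a1=11.832 → R1 fires; Q=5 Y=3 X=7 A=4
Draw 2: a1=9.860, a2=1.624, a3=0.987, a4=1.600, a5=3.185, a0=17.256; τ=−ln(0.5811)/17.256=0.031 → t=0.127; u2·a0=0.1968·17.256=3.396 ≤ a1=9.860 → R1 fires; Q=4 Y=3 X=7 A=4
Draw 3: a1=7.888, a2=1.624, a3=0.987, a4=1.600, a5=2.548, a0=14.647; τ=−ln(0.4941)/14.647=0.048 → t=0.175; u2·a0=0.8289·14.647=12.141; a1+…+a4=12.099 < 12.141 ≤ a1+…+a5=14.647 → R5 fires; Q=3 Y=3 X=8 A=4
Draw 4: a1=5.916, a2=1.856, a3=0.987, a4=1.600, a5=2.184, a0=12.543; τ=−ln(0.2613)/12.543=0.107 → t=0.282; u2·a0=0.4696·12.543=5.890 ≤ a1=5.916 → R1 fires; Q=2 Y=3 X=8 A=4
Draw 5: a1=3.944, a2=1.856, a3=0.987, a4=1.600, a5=1.456, a0=9.843; τ=−ln(0.8467)/9.843=0.017 → t=0.299; u2·a0=0.0908·9.843=0.894 ≤ a1=3.944 → R1 fires; Q=1 Y=3 X=8 A=4
Draw 6: a1=1.972, a2=1.856, a3=0.987, a4=1.600, a5=0.728, a0=7.143; τ=−ln(0.8254)/7.143=0.027 → t=0.326; u2·a0=0.0817·7.143=0.584 ≤ a1=1.972 → R1 fires; Q=0 Y=3 X=8 A=4
Draw 7: a1=0.000, a2=1.856, a3=0.987, a4=1.600, a5=0.000, a0=4.443; τ=−ln(0.7272)/4.443=0.072 → t=0.397; u2·a0=0.1106·4.443=0.491; a1=0.000 < 0.491 ≤ a1+a2=1.856 → R2 fires; Q=2 Y=3 X=7 A=6
Draw 8: a1=5.916, a2=1.624, a3=0.987, a4=2.400, a5=1.274, a0=12.201; τ=−ln(0.2882)/12.201=0.102 → t=0.499; u2·a0=0.5509·12.201=6.722; a1=5.916 < 6.722 ≤ a1+a2=7.540 → R2 fires; Q=4 Y=3 X=6 A=8
Draw 9: a1=15.776, a2=1.392, a3=0.987, a4=3.200, a5=2.184, a0=23.539; τ=−ln(0.3553)/23.539=0.044 → t=0.543; u2·a0=0.1670·23.539=3.931 ≤ a1=15.776 → R1 fires; Q=3 Y=3 X=6 A=8
Draw 10: a1=11.832, a2=1.392, a3=0.987, a4=3.200, a5=1.638, a0=19.049; τ=−ln(0.3078)/19.049=0.062 → t=0.605 > T=0.58: stop.
At T=0.58: Q=3 Y=3 X=6 A=8; the largest is A.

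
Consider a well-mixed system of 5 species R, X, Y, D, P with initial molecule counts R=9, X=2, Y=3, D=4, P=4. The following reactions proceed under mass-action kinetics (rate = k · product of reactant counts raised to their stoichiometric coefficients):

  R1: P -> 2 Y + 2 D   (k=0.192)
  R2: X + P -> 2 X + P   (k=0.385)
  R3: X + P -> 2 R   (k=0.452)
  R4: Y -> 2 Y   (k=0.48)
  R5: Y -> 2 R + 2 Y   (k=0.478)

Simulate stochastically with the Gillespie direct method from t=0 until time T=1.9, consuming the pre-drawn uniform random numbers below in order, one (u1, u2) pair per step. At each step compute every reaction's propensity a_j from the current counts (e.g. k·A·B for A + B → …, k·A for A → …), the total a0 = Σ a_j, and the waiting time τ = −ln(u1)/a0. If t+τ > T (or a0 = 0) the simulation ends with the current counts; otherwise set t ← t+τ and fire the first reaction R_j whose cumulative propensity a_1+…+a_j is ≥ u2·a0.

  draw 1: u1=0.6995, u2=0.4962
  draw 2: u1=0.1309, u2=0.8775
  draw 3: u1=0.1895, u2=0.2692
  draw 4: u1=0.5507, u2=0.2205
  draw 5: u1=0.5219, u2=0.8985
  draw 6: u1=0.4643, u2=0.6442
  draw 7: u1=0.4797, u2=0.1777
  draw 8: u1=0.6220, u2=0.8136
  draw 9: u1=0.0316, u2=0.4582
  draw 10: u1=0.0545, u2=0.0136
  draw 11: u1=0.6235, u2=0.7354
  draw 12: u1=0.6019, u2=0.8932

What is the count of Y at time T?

t=0.000: R=9 X=2 Y=3 D=4 P=4
Draw 1: a1=0.768, a2=3.080, a3=3.616, a4=1.440, a5=1.434, a0=10.338; τ=−ln(0.6995)/10.338=0.035 → t=0.035; u2·a0=0.4962·10.338=5.130; a1+a2=3.848 < 5.130 ≤ a1+…+a3=7.464 → R3 fires; R=11 X=1 Y=3 D=4 P=3
Draw 2: a1=0.576, a2=1.155, a3=1.356, a4=1.440, a5=1.434, a0=5.961; τ=−ln(0.1309)/5.961=0.341 → t=0.376; u2·a0=0.8775·5.961=5.231; a1+…+a4=4.527 < 5.231 ≤ a1+…+a5=5.961 → R5 fires; R=13 X=1 Y=4 D=4 P=3
Draw 3: a1=0.576, a2=1.155, a3=1.356, a4=1.920, a5=1.912, a0=6.919; τ=−ln(0.1895)/6.919=0.240 → t=0.616; u2·a0=0.2692·6.919=1.863; a1+a2=1.731 < 1.863 ≤ a1+…+a3=3.087 → R3 fires; R=15 X=0 Y=4 D=4 P=2
Draw 4: a1=0.384, a2=0.000, a3=0.000, a4=1.920, a5=1.912, a0=4.216; τ=−ln(0.5507)/4.216=0.142 → t=0.758; u2·a0=0.2205·4.216=0.930; a1+…+a3=0.384 < 0.930 ≤ a1+…+a4=2.304 → R4 fires; R=15 X=0 Y=5 D=4 P=2
Draw 5: a1=0.384, a2=0.000, a3=0.000, a4=2.400, a5=2.390, a0=5.174; τ=−ln(0.5219)/5.174=0.126 → t=0.883; u2·a0=0.8985·5.174=4.649; a1+…+a4=2.784 < 4.649 ≤ a1+…+a5=5.174 → R5 fires; R=17 X=0 Y=6 D=4 P=2
Draw 6: a1=0.384, a2=0.000, a3=0.000, a4=2.880, a5=2.868, a0=6.132; τ=−ln(0.4643)/6.132=0.125 → t=1.008; u2·a0=0.6442·6.132=3.950; a1+…+a4=3.264 < 3.950 ≤ a1+…+a5=6.132 → R5 fires; R=19 X=0 Y=7 D=4 P=2
Draw 7: a1=0.384, a2=0.000, a3=0.000, a4=3.360, a5=3.346, a0=7.090; τ=−ln(0.4797)/7.090=0.104 → t=1.112; u2·a0=0.1777·7.090=1.260; a1+…+a3=0.384 < 1.260 ≤ a1+…+a4=3.744 → R4 fires; R=19 X=0 Y=8 D=4 P=2
Draw 8: a1=0.384, a2=0.000, a3=0.000, a4=3.840, a5=3.824, a0=8.048; τ=−ln(0.6220)/8.048=0.059 → t=1.171; u2·a0=0.8136·8.048=6.548; a1+…+a4=4.224 < 6.548 ≤ a1+…+a5=8.048 → R5 fires; R=21 X=0 Y=9 D=4 P=2
Draw 9: a1=0.384, a2=0.000, a3=0.000, a4=4.320, a5=4.302, a0=9.006; τ=−ln(0.0316)/9.006=0.384 → t=1.555; u2·a0=0.4582·9.006=4.127; a1+…+a3=0.384 < 4.127 ≤ a1+…+a4=4.704 → R4 fires; R=21 X=0 Y=10 D=4 P=2
Draw 10: a1=0.384, a2=0.000, a3=0.000, a4=4.800, a5=4.780, a0=9.964; τ=−ln(0.0545)/9.964=0.292 → t=1.847; u2·a0=0.0136·9.964=0.136 ≤ a1=0.384 → R1 fires; R=21 X=0 Y=12 D=6 P=1
Draw 11: a1=0.192, a2=0.000, a3=0.000, a4=5.760, a5=5.736, a0=11.688; τ=−ln(0.6235)/11.688=0.040 → t=1.887; u2·a0=0.7354·11.688=8.595; a1+…+a4=5.952 < 8.595 ≤ a1+…+a5=11.688 → R5 fires; R=23 X=0 Y=13 D=6 P=1
Draw 12: a1=0.192, a2=0.000, a3=0.000, a4=6.240, a5=6.214, a0=12.646; τ=−ln(0.6019)/12.646=0.040 → t=1.927 > T=1.9: stop.
Read off Y at T=1.9: 13

Y at T = 13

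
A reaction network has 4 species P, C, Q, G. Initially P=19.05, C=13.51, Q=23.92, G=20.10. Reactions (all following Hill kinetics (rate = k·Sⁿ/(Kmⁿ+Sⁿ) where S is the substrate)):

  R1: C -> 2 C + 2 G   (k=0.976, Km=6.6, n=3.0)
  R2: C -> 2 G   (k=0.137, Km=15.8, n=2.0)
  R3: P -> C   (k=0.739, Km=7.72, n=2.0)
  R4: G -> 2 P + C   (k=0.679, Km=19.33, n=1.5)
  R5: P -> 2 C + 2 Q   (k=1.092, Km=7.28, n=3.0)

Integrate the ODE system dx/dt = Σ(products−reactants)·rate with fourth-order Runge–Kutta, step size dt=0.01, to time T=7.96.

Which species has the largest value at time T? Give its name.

RK4 with dt=0.01: 796 steps to T=7.96. Trajectory (selected grid times):
t=0.00: P=19.05 C=13.51 Q=23.92 G=20.10
t=0.88: P=18.22 C=16.93 Q=25.73 G=21.49
t=1.77: P=17.42 C=20.40 Q=27.55 G=22.96
t=2.65: P=16.68 C=23.82 Q=29.34 G=24.45
t=3.54: P=15.97 C=27.27 Q=31.12 G=25.97
t=4.42: P=15.32 C=30.66 Q=32.87 G=27.48
t=5.31: P=14.70 C=34.08 Q=34.61 G=29.01
t=6.19: P=14.12 C=37.43 Q=36.31 G=30.53
t=7.08: P=13.59 C=40.79 Q=38.01 G=32.06
t=7.96: P=13.10 C=44.10 Q=39.66 G=33.57
At T=7.96: P=13.10 C=44.10 Q=39.66 G=33.57; the largest is C.

Dominant species at T: C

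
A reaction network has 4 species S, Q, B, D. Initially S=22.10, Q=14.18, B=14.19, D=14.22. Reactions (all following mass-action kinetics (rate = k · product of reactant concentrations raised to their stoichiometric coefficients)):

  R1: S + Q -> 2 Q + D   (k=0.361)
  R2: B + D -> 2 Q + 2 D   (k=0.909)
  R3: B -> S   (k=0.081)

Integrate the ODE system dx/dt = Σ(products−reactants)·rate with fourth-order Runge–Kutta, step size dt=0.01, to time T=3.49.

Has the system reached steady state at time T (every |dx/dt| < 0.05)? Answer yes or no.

RK4 with dt=0.01: 349 steps to T=3.49. Trajectory (selected grid times):
t=0.00: S=22.10 Q=14.18 B=14.19 D=14.22
t=0.39: S=0.01 Q=64.60 B=0.00 D=50.50
t=0.78: S=0.00 Q=64.61 B=0.00 D=50.51
t=1.16: S=0.00 Q=64.61 B=0.00 D=50.51
t=1.55: S=0.00 Q=64.61 B=0.00 D=50.51
t=1.94: S=0.00 Q=64.61 B=0.00 D=50.51
t=2.33: S=0.00 Q=64.61 B=0.00 D=50.51
t=2.71: S=0.00 Q=64.61 B=0.00 D=50.51
t=3.10: S=0.00 Q=64.61 B=0.00 D=50.51
t=3.49: S=0.00 Q=64.61 B=0.00 D=50.51
Rates at T: R1=0.0000, R2=0.0000, R3=0.0000
dx/dt at T (Σ net stoichiometry × rate): S=-0.0000, Q=+0.0000, B=-0.0000, D=+0.0000
Largest |dx/dt| is |-0.0000| (S) < 0.05 → steady.

Steady state at T: yes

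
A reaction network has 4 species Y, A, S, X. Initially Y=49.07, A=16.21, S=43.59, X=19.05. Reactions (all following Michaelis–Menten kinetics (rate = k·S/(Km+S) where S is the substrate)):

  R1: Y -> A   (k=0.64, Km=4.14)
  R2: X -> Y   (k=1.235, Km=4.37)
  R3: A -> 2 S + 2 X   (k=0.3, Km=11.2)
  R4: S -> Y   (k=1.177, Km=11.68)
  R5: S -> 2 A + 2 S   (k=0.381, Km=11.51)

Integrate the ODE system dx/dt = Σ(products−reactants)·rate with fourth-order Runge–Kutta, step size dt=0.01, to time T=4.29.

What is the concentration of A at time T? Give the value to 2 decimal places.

RK4 with dt=0.01: 429 steps to T=4.29. Trajectory (selected grid times):
t=0.00: Y=49.07 A=16.21 S=43.59 X=19.05
t=0.48: Y=49.71 A=16.70 S=43.46 X=18.74
t=0.95: Y=50.34 A=17.17 S=43.34 X=18.44
t=1.43: Y=50.98 A=17.66 S=43.21 X=18.14
t=1.91: Y=51.62 A=18.14 S=43.09 X=17.84
t=2.38: Y=52.24 A=18.62 S=42.97 X=17.55
t=2.86: Y=52.87 A=19.10 S=42.85 X=17.25
t=3.34: Y=53.50 A=19.58 S=42.73 X=16.96
t=3.81: Y=54.12 A=20.05 S=42.62 X=16.68
t=4.29: Y=54.75 A=20.53 S=42.51 X=16.40
Read off A at T=4.29: 20.53

A at T = 20.53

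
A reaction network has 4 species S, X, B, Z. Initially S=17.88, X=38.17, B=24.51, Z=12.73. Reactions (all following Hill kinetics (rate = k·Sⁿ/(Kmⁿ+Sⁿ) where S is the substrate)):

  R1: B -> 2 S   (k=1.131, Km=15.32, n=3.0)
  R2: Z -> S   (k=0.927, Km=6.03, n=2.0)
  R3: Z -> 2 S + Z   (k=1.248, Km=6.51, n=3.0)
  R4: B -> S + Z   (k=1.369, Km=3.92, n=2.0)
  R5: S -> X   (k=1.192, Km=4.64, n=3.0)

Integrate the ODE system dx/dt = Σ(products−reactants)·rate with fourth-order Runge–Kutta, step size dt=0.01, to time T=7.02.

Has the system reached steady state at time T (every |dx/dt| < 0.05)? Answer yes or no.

Steady state at T: no

RK4 with dt=0.01: 702 steps to T=7.02. Trajectory (selected grid times):
t=0.00: S=17.88 X=38.17 B=24.51 Z=12.73
t=0.78: S=21.71 X=39.09 B=22.78 Z=13.17
t=1.56: S=25.48 X=40.01 B=21.09 Z=13.61
t=2.34: S=29.19 X=40.94 B=19.44 Z=14.03
t=3.12: S=32.81 X=41.86 B=17.85 Z=14.44
t=3.90: S=36.33 X=42.79 B=16.32 Z=14.84
t=4.68: S=39.73 X=43.72 B=14.87 Z=15.22
t=5.46: S=43.01 X=44.65 B=13.49 Z=15.58
t=6.24: S=46.16 X=45.57 B=12.18 Z=15.93
t=7.02: S=49.18 X=46.50 B=10.96 Z=16.25
Rates at T: R1=0.3032, R2=0.8148, R3=1.1726, R4=1.2138, R5=1.1910
dx/dt at T (Σ net stoichiometry × rate): S=+3.7892, X=+1.1910, B=-1.5169, Z=+0.3989
Largest |dx/dt| is |+3.7892| (S) ≥ 0.05 → not steady.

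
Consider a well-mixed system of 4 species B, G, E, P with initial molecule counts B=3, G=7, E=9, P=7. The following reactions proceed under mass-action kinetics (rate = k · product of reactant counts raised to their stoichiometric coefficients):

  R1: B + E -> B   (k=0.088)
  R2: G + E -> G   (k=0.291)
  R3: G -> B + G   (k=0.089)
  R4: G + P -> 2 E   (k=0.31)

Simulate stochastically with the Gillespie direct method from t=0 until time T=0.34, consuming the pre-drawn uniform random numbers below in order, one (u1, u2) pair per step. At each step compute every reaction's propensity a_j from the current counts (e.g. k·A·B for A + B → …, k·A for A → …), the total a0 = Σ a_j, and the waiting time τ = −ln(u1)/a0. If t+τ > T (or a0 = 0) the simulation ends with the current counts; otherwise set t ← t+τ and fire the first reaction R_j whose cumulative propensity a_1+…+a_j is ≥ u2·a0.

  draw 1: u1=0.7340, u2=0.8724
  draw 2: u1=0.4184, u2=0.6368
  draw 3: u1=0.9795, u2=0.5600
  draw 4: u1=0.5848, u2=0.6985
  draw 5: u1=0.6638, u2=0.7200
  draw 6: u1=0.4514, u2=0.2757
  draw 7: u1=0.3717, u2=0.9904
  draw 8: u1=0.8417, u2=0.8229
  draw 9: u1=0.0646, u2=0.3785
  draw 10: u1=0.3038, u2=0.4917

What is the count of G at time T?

G at T = 3

t=0.000: B=3 G=7 E=9 P=7
Draw 1: a1=2.376, a2=18.333, a3=0.623, a4=15.190, a0=36.522; τ=−ln(0.7340)/36.522=0.008 → t=0.008; u2·a0=0.8724·36.522=31.862; a1+…+a3=21.332 < 31.862 ≤ a1+…+a4=36.522 → R4 fires; B=3 G=6 E=11 P=6
Draw 2: a1=2.904, a2=19.206, a3=0.534, a4=11.160, a0=33.804; τ=−ln(0.4184)/33.804=0.026 → t=0.034; u2·a0=0.6368·33.804=21.526; a1=2.904 < 21.526 ≤ a1+a2=22.110 → R2 fires; B=3 G=6 E=10 P=6
Draw 3: a1=2.640, a2=17.460, a3=0.534, a4=11.160, a0=31.794; τ=−ln(0.9795)/31.794=0.001 → t=0.035; u2·a0=0.5600·31.794=17.805; a1=2.640 < 17.805 ≤ a1+a2=20.100 → R2 fires; B=3 G=6 E=9 P=6
Draw 4: a1=2.376, a2=15.714, a3=0.534, a4=11.160, a0=29.784; τ=−ln(0.5848)/29.784=0.018 → t=0.053; u2·a0=0.6985·29.784=20.804; a1+…+a3=18.624 < 20.804 ≤ a1+…+a4=29.784 → R4 fires; B=3 G=5 E=11 P=5
Draw 5: a1=2.904, a2=16.005, a3=0.445, a4=7.750, a0=27.104; τ=−ln(0.6638)/27.104=0.015 → t=0.068; u2·a0=0.7200·27.104=19.515; a1+…+a3=19.354 < 19.515 ≤ a1+…+a4=27.104 → R4 fires; B=3 G=4 E=13 P=4
Draw 6: a1=3.432, a2=15.132, a3=0.356, a4=4.960, a0=23.880; τ=−ln(0.4514)/23.880=0.033 → t=0.101; u2·a0=0.2757·23.880=6.584; a1=3.432 < 6.584 ≤ a1+a2=18.564 → R2 fires; B=3 G=4 E=12 P=4
Draw 7: a1=3.168, a2=13.968, a3=0.356, a4=4.960, a0=22.452; τ=−ln(0.3717)/22.452=0.044 → t=0.145; u2·a0=0.9904·22.452=22.236; a1+…+a3=17.492 < 22.236 ≤ a1+…+a4=22.452 → R4 fires; B=3 G=3 E=14 P=3
Draw 8: a1=3.696, a2=12.222, a3=0.267, a4=2.790, a0=18.975; τ=−ln(0.8417)/18.975=0.009 → t=0.154; u2·a0=0.8229·18.975=15.615; a1=3.696 < 15.615 ≤ a1+a2=15.918 → R2 fires; B=3 G=3 E=13 P=3
Draw 9: a1=3.432, a2=11.349, a3=0.267, a4=2.790, a0=17.838; τ=−ln(0.0646)/17.838=0.154 → t=0.308; u2·a0=0.3785·17.838=6.752; a1=3.432 < 6.752 ≤ a1+a2=14.781 → R2 fires; B=3 G=3 E=12 P=3
Draw 10: a1=3.168, a2=10.476, a3=0.267, a4=2.790, a0=16.701; τ=−ln(0.3038)/16.701=0.071 → t=0.379 > T=0.34: stop.
Read off G at T=0.34: 3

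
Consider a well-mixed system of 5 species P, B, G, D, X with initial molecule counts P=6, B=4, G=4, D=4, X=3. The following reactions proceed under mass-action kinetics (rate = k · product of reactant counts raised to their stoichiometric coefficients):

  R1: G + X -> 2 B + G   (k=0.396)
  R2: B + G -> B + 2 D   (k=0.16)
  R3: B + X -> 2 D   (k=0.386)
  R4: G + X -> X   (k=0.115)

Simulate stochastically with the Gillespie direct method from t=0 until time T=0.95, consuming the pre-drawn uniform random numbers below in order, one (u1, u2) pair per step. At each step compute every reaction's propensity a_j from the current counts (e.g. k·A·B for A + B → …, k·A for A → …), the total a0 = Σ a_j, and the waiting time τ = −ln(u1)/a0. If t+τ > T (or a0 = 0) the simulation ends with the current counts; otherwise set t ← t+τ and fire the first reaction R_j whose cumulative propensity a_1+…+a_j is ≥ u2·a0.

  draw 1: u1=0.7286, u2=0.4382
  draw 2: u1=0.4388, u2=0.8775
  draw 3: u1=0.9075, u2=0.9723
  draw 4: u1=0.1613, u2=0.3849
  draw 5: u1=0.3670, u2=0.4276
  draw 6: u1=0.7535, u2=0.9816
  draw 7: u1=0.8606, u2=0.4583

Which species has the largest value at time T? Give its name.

Dominant species at T: D

t=0.000: P=6 B=4 G=4 D=4 X=3
Draw 1: a1=4.752, a2=2.560, a3=4.632, a4=1.380, a0=13.324; τ=−ln(0.7286)/13.324=0.024 → t=0.024; u2·a0=0.4382·13.324=5.839; a1=4.752 < 5.839 ≤ a1+a2=7.312 → R2 fires; P=6 B=4 G=3 D=6 X=3
Draw 2: a1=3.564, a2=1.920, a3=4.632, a4=1.035, a0=11.151; τ=−ln(0.4388)/11.151=0.074 → t=0.098; u2·a0=0.8775·11.151=9.785; a1+a2=5.484 < 9.785 ≤ a1+…+a3=10.116 → R3 fires; P=6 B=3 G=3 D=8 X=2
Draw 3: a1=2.376, a2=1.440, a3=2.316, a4=0.690, a0=6.822; τ=−ln(0.9075)/6.822=0.014 → t=0.112; u2·a0=0.9723·6.822=6.633; a1+…+a3=6.132 < 6.633 ≤ a1+…+a4=6.822 → R4 fires; P=6 B=3 G=2 D=8 X=2
Draw 4: a1=1.584, a2=0.960, a3=2.316, a4=0.460, a0=5.320; τ=−ln(0.1613)/5.320=0.343 → t=0.455; u2·a0=0.3849·5.320=2.048; a1=1.584 < 2.048 ≤ a1+a2=2.544 → R2 fires; P=6 B=3 G=1 D=10 X=2
Draw 5: a1=0.792, a2=0.480, a3=2.316, a4=0.230, a0=3.818; τ=−ln(0.3670)/3.818=0.263 → t=0.717; u2·a0=0.4276·3.818=1.633; a1+a2=1.272 < 1.633 ≤ a1+…+a3=3.588 → R3 fires; P=6 B=2 G=1 D=12 X=1
Draw 6: a1=0.396, a2=0.320, a3=0.772, a4=0.115, a0=1.603; τ=−ln(0.7535)/1.603=0.177 → t=0.894; u2·a0=0.9816·1.603=1.574; a1+…+a3=1.488 < 1.574 ≤ a1+…+a4=1.603 → R4 fires; P=6 B=2 G=0 D=12 X=1
Draw 7: a1=0.000, a2=0.000, a3=0.772, a4=0.000, a0=0.772; τ=−ln(0.8606)/0.772=0.194 → t=1.088 > T=0.95: stop.
At T=0.95: P=6 B=2 G=0 D=12 X=1; the largest is D.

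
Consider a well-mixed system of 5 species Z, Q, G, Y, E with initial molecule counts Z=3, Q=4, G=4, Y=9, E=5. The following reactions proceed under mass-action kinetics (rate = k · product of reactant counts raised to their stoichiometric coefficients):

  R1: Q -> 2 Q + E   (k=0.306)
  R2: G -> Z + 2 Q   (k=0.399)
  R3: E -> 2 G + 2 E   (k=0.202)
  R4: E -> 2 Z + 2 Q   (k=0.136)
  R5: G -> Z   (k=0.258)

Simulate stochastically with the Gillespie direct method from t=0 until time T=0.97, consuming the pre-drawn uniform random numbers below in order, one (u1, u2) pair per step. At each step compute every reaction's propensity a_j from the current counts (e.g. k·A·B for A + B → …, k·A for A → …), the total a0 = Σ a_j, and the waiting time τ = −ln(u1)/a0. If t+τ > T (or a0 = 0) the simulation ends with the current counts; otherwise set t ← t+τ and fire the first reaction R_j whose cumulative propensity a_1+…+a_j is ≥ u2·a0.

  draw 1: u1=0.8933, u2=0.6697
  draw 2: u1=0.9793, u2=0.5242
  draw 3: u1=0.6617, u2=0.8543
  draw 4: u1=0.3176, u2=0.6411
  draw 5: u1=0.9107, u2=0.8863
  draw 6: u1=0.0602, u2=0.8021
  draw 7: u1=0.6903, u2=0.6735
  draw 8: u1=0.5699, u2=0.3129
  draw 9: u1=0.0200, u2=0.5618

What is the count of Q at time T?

Q at T = 8

t=0.000: Z=3 Q=4 G=4 Y=9 E=5
Draw 1: a1=1.224, a2=1.596, a3=1.010, a4=0.680, a5=1.032, a0=5.542; τ=−ln(0.8933)/5.542=0.020 → t=0.020; u2·a0=0.6697·5.542=3.711; a1+a2=2.820 < 3.711 ≤ a1+…+a3=3.830 → R3 fires; Z=3 Q=4 G=6 Y=9 E=6
Draw 2: a1=1.224, a2=2.394, a3=1.212, a4=0.816, a5=1.548, a0=7.194; τ=−ln(0.9793)/7.194=0.003 → t=0.023; u2·a0=0.5242·7.194=3.771; a1+a2=3.618 < 3.771 ≤ a1+…+a3=4.830 → R3 fires; Z=3 Q=4 G=8 Y=9 E=7
Draw 3: a1=1.224, a2=3.192, a3=1.414, a4=0.952, a5=2.064, a0=8.846; τ=−ln(0.6617)/8.846=0.047 → t=0.070; u2·a0=0.8543·8.846=7.557; a1+…+a4=6.782 < 7.557 ≤ a1+…+a5=8.846 → R5 fires; Z=4 Q=4 G=7 Y=9 E=7
Draw 4: a1=1.224, a2=2.793, a3=1.414, a4=0.952, a5=1.806, a0=8.189; τ=−ln(0.3176)/8.189=0.140 → t=0.210; u2·a0=0.6411·8.189=5.250; a1+a2=4.017 < 5.250 ≤ a1+…+a3=5.431 → R3 fires; Z=4 Q=4 G=9 Y=9 E=8
Draw 5: a1=1.224, a2=3.591, a3=1.616, a4=1.088, a5=2.322, a0=9.841; τ=−ln(0.9107)/9.841=0.010 → t=0.220; u2·a0=0.8863·9.841=8.722; a1+…+a4=7.519 < 8.722 ≤ a1+…+a5=9.841 → R5 fires; Z=5 Q=4 G=8 Y=9 E=8
Draw 6: a1=1.224, a2=3.192, a3=1.616, a4=1.088, a5=2.064, a0=9.184; τ=−ln(0.0602)/9.184=0.306 → t=0.525; u2·a0=0.8021·9.184=7.366; a1+…+a4=7.120 < 7.366 ≤ a1+…+a5=9.184 → R5 fires; Z=6 Q=4 G=7 Y=9 E=8
Draw 7: a1=1.224, a2=2.793, a3=1.616, a4=1.088, a5=1.806, a0=8.527; τ=−ln(0.6903)/8.527=0.043 → t=0.569; u2·a0=0.6735·8.527=5.743; a1+…+a3=5.633 < 5.743 ≤ a1+…+a4=6.721 → R4 fires; Z=8 Q=6 G=7 Y=9 E=7
Draw 8: a1=1.836, a2=2.793, a3=1.414, a4=0.952, a5=1.806, a0=8.801; τ=−ln(0.5699)/8.801=0.064 → t=0.633; u2·a0=0.3129·8.801=2.754; a1=1.836 < 2.754 ≤ a1+a2=4.629 → R2 fires; Z=9 Q=8 G=6 Y=9 E=7
Draw 9: a1=2.448, a2=2.394, a3=1.414, a4=0.952, a5=1.548, a0=8.756; τ=−ln(0.0200)/8.756=0.447 → t=1.080 > T=0.97: stop.
Read off Q at T=0.97: 8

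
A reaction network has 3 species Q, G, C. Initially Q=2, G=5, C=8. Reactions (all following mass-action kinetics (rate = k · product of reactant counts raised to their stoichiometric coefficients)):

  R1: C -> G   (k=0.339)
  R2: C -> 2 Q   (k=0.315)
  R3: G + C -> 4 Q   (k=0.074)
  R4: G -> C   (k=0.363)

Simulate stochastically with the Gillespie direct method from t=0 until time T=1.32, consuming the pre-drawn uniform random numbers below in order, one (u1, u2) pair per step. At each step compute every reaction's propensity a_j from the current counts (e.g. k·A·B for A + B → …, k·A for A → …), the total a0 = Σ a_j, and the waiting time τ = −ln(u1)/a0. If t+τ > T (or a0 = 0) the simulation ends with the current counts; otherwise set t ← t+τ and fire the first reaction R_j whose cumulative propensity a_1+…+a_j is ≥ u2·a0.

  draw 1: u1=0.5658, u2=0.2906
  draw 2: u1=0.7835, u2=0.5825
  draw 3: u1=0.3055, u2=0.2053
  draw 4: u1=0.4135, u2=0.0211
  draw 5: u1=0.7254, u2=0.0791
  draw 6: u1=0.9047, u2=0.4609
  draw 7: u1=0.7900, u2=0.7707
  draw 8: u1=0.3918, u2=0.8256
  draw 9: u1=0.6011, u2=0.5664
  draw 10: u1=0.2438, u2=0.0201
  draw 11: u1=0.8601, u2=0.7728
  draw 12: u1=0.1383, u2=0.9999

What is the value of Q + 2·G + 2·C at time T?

Value at T = 28

Check how each reaction changes W = Q + 2·G + 2·C (weight of products minus weight of reactants):
R1: C -> G: (2·1) − (2·1) = 2 − 2 = 0
R2: C -> 2 Q: (1·2) − (2·1) = 2 − 2 = 0
R3: G + C -> 4 Q: (1·4) − (2·1 + 2·1) = 4 − 4 = 0
R4: G -> C: (2·1) − (2·1) = 2 − 2 = 0
Every reaction leaves W unchanged, so W is conserved and no simulation is needed: W(T) = W(0) = 2 + 2·5 + 2·8 = 28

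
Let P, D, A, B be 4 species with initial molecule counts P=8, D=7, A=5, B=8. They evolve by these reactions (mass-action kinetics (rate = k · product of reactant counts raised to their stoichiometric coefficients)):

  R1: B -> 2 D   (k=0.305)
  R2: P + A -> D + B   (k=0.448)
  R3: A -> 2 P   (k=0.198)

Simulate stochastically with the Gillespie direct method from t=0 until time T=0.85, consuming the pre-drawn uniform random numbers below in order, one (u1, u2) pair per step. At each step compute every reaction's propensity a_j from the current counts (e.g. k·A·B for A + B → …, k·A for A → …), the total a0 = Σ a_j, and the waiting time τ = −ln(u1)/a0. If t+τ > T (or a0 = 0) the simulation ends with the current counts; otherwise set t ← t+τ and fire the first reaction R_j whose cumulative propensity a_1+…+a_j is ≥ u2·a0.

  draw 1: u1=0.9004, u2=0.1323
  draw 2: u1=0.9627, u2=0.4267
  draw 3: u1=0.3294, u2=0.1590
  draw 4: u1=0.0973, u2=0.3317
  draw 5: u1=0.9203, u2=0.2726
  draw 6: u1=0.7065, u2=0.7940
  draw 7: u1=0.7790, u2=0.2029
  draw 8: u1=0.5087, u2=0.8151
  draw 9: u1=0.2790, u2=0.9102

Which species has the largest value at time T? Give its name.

t=0.000: P=8 D=7 A=5 B=8
Draw 1: a1=2.440, a2=17.920, a3=0.990, a0=21.350; τ=−ln(0.9004)/21.350=0.005 → t=0.005; u2·a0=0.1323·21.350=2.825; a1=2.440 < 2.825 ≤ a1+a2=20.360 → R2 fires; P=7 D=8 A=4 B=9
Draw 2: a1=2.745, a2=12.544, a3=0.792, a0=16.081; τ=−ln(0.9627)/16.081=0.002 → t=0.007; u2·a0=0.4267·16.081=6.862; a1=2.745 < 6.862 ≤ a1+a2=15.289 → R2 fires; P=6 D=9 A=3 B=10
Draw 3: a1=3.050, a2=8.064, a3=0.594, a0=11.708; τ=−ln(0.3294)/11.708=0.095 → t=0.102; u2·a0=0.1590·11.708=1.862 ≤ a1=3.050 → R1 fires; P=6 D=11 A=3 B=9
Draw 4: a1=2.745, a2=8.064, a3=0.594, a0=11.403; τ=−ln(0.0973)/11.403=0.204 → t=0.306; u2·a0=0.3317·11.403=3.782; a1=2.745 < 3.782 ≤ a1+a2=10.809 → R2 fires; P=5 D=12 A=2 B=10
Draw 5: a1=3.050, a2=4.480, a3=0.396, a0=7.926; τ=−ln(0.9203)/7.926=0.010 → t=0.317; u2·a0=0.2726·7.926=2.161 ≤ a1=3.050 → R1 fires; P=5 D=14 A=2 B=9
Draw 6: a1=2.745, a2=4.480, a3=0.396, a0=7.621; τ=−ln(0.7065)/7.621=0.046 → t=0.363; u2·a0=0.7940·7.621=6.051; a1=2.745 < 6.051 ≤ a1+a2=7.225 → R2 fires; P=4 D=15 A=1 B=10
Draw 7: a1=3.050, a2=1.792, a3=0.198, a0=5.040; τ=−ln(0.7790)/5.040=0.050 → t=0.412; u2·a0=0.2029·5.040=1.023 ≤ a1=3.050 → R1 fires; P=4 D=17 A=1 B=9
Draw 8: a1=2.745, a2=1.792, a3=0.198, a0=4.735; τ=−ln(0.5087)/4.735=0.143 → t=0.555; u2·a0=0.8151·4.735=3.859; a1=2.745 < 3.859 ≤ a1+a2=4.537 → R2 fires; P=3 D=18 A=0 B=10
Draw 9: a1=3.050, a2=0.000, a3=0.000, a0=3.050; τ=−ln(0.2790)/3.050=0.419 → t=0.973 > T=0.85: stop.
At T=0.85: P=3 D=18 A=0 B=10; the largest is D.

Dominant species at T: D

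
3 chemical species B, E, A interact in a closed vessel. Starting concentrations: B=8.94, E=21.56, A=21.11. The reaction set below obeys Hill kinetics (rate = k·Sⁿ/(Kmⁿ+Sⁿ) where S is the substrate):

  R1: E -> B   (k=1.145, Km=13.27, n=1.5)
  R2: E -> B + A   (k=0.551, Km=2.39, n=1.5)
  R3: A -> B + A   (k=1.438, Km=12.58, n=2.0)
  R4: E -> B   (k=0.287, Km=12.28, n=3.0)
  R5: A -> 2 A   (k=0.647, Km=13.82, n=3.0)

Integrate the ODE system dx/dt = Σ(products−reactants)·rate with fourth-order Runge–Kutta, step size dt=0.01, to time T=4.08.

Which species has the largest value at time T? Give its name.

Dominant species at T: A

RK4 with dt=0.01: 408 steps to T=4.08. Trajectory (selected grid times):
t=0.00: B=8.94 E=21.56 A=21.11
t=0.45: B=10.11 E=20.87 A=21.58
t=0.91: B=11.31 E=20.17 A=22.06
t=1.36: B=12.47 E=19.49 A=22.53
t=1.81: B=13.64 E=18.83 A=23.01
t=2.27: B=14.82 E=18.16 A=23.50
t=2.72: B=15.97 E=17.51 A=23.98
t=3.17: B=17.12 E=16.87 A=24.46
t=3.63: B=18.28 E=16.23 A=24.95
t=4.08: B=19.42 E=15.61 A=25.43
At T=4.08: B=19.42 E=15.61 A=25.43; the largest is A.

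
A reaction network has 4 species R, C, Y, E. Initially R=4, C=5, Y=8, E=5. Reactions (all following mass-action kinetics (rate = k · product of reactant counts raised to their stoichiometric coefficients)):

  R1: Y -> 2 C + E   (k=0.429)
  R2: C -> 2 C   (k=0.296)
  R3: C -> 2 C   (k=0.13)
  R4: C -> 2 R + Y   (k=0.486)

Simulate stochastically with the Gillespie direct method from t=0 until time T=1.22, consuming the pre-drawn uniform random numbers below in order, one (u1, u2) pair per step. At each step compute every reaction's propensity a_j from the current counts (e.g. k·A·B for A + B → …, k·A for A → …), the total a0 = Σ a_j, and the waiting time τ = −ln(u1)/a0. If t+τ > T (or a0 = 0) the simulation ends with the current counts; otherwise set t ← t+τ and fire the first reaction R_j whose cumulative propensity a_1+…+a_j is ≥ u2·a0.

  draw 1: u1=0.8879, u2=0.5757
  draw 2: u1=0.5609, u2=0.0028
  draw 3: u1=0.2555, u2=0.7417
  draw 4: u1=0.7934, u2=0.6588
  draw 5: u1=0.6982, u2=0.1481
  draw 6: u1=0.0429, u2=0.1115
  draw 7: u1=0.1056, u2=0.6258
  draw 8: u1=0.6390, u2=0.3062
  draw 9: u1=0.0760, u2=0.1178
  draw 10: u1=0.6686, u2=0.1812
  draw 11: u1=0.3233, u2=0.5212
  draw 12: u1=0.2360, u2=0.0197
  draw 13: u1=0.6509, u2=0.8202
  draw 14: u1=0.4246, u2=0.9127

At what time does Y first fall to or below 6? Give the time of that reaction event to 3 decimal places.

t=0.000: R=4 C=5 Y=8 E=5
Draw 1: a1=3.432, a2=1.480, a3=0.650, a4=2.430, a0=7.992; τ=−ln(0.8879)/7.992=0.015 → t=0.015; u2·a0=0.5757·7.992=4.601; a1=3.432 < 4.601 ≤ a1+a2=4.912 → R2 fires; R=4 C=6 Y=8 E=5
Draw 2: a1=3.432, a2=1.776, a3=0.780, a4=2.916, a0=8.904; τ=−ln(0.5609)/8.904=0.065 → t=0.080; u2·a0=0.0028·8.904=0.025 ≤ a1=3.432 → R1 fires; R=4 C=8 Y=7 E=6
Draw 3: a1=3.003, a2=2.368, a3=1.040, a4=3.888, a0=10.299; τ=−ln(0.2555)/10.299=0.132 → t=0.212; u2·a0=0.7417·10.299=7.639; a1+…+a3=6.411 < 7.639 ≤ a1+…+a4=10.299 → R4 fires; R=6 C=7 Y=8 E=6
Draw 4: a1=3.432, a2=2.072, a3=0.910, a4=3.402, a0=9.816; τ=−ln(0.7934)/9.816=0.024 → t=0.236; u2·a0=0.6588·9.816=6.467; a1+…+a3=6.414 < 6.467 ≤ a1+…+a4=9.816 → R4 fires; R=8 C=6 Y=9 E=6
Draw 5: a1=3.861, a2=1.776, a3=0.780, a4=2.916, a0=9.333; τ=−ln(0.6982)/9.333=0.038 → t=0.274; u2·a0=0.1481·9.333=1.382 ≤ a1=3.861 → R1 fires; R=8 C=8 Y=8 E=7
Draw 6: a1=3.432, a2=2.368, a3=1.040, a4=3.888, a0=10.728; τ=−ln(0.0429)/10.728=0.294 → t=0.568; u2·a0=0.1115·10.728=1.196 ≤ a1=3.432 → R1 fires; R=8 C=10 Y=7 E=8
Draw 7: a1=3.003, a2=2.960, a3=1.300, a4=4.860, a0=12.123; τ=−ln(0.1056)/12.123=0.185 → t=0.753; u2·a0=0.6258·12.123=7.587; a1+…+a3=7.263 < 7.587 ≤ a1+…+a4=12.123 → R4 fires; R=10 C=9 Y=8 E=8
Draw 8: a1=3.432, a2=2.664, a3=1.170, a4=4.374, a0=11.640; τ=−ln(0.6390)/11.640=0.038 → t=0.792; u2·a0=0.3062·11.640=3.564; a1=3.432 < 3.564 ≤ a1+a2=6.096 → R2 fires; R=10 C=10 Y=8 E=8
Draw 9: a1=3.432, a2=2.960, a3=1.300, a4=4.860, a0=12.552; τ=−ln(0.0760)/12.552=0.205 → t=0.997; u2·a0=0.1178·12.552=1.479 ≤ a1=3.432 → R1 fires; R=10 C=12 Y=7 E=9
Draw 10: a1=3.003, a2=3.552, a3=1.560, a4=5.832, a0=13.947; τ=−ln(0.6686)/13.947=0.029 → t=1.026; u2·a0=0.1812·13.947=2.527 ≤ a1=3.003 → R1 fires; R=10 C=14 Y=6 E=10
Draw 11: a1=2.574, a2=4.144, a3=1.820, a4=6.804, a0=15.342; τ=−ln(0.3233)/15.342=0.074 → t=1.100; u2·a0=0.5212·15.342=7.996; a1+a2=6.718 < 7.996 ≤ a1+…+a3=8.538 → R3 fires; R=10 C=15 Y=6 E=10
Draw 12: a1=2.574, a2=4.440, a3=1.950, a4=7.290, a0=16.254; τ=−ln(0.2360)/16.254=0.089 → t=1.188; u2·a0=0.0197·16.254=0.320 ≤ a1=2.574 → R1 fires; R=10 C=17 Y=5 E=11
Draw 13: a1=2.145, a2=5.032, a3=2.210, a4=8.262, a0=17.649; τ=−ln(0.6509)/17.649=0.024 → t=1.213; u2·a0=0.8202·17.649=14.476; a1+…+a3=9.387 < 14.476 ≤ a1+…+a4=17.649 → R4 fires; R=12 C=16 Y=6 E=11
Draw 14: a1=2.574, a2=4.736, a3=2.080, a4=7.776, a0=17.166; τ=−ln(0.4246)/17.166=0.050 → t=1.263 > T=1.22: stop.
Y first becomes ≤ 6 when it reaches 6 at the event at t=1.026.

Threshold first reached at t = 1.026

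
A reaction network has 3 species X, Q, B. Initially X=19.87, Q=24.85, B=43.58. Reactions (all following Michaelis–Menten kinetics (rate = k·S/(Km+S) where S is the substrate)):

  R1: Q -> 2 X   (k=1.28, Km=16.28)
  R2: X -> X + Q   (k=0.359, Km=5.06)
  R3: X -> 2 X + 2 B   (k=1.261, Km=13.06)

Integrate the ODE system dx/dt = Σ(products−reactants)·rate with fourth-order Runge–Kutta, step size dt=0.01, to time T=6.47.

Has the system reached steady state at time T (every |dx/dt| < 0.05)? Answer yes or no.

Steady state at T: no

RK4 with dt=0.01: 647 steps to T=6.47. Trajectory (selected grid times):
t=0.00: X=19.87 Q=24.85 B=43.58
t=0.72: X=21.54 Q=24.50 B=44.69
t=1.44: X=23.21 Q=24.16 B=45.84
t=2.16: X=24.90 Q=23.83 B=47.02
t=2.88: X=26.60 Q=23.50 B=48.22
t=3.59: X=28.27 Q=23.18 B=49.43
t=4.31: X=29.98 Q=22.86 B=50.69
t=5.03: X=31.69 Q=22.54 B=51.96
t=5.75: X=33.41 Q=22.23 B=53.26
t=6.47: X=35.12 Q=21.93 B=54.57
Rates at T: R1=0.7346, R2=0.3138, R3=0.9192
dx/dt at T (Σ net stoichiometry × rate): X=+2.3884, Q=-0.4208, B=+1.8384
Largest |dx/dt| is |+2.3884| (X) ≥ 0.05 → not steady.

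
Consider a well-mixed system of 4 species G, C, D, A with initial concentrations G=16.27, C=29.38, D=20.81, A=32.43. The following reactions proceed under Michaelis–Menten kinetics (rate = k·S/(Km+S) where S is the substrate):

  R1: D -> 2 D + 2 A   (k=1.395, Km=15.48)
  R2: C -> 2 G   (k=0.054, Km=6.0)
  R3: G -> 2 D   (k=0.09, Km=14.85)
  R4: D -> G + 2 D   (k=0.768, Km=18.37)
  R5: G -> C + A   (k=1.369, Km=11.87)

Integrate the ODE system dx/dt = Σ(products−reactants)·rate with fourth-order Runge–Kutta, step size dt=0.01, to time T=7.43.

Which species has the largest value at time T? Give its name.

Dominant species at T: A

RK4 with dt=0.01: 743 steps to T=7.43. Trajectory (selected grid times):
t=0.00: G=16.27 C=29.38 D=20.81 A=32.43
t=0.83: G=15.99 C=30.00 D=21.90 A=34.43
t=1.65: G=15.73 C=30.60 D=23.00 A=36.42
t=2.48: G=15.48 C=31.21 D=24.13 A=38.47
t=3.30: G=15.25 C=31.81 D=25.27 A=40.51
t=4.13: G=15.02 C=32.41 D=26.45 A=42.59
t=4.95: G=14.81 C=32.99 D=27.62 A=44.67
t=5.78: G=14.61 C=33.58 D=28.83 A=46.80
t=6.60: G=14.41 C=34.16 D=30.04 A=48.91
t=7.43: G=14.23 C=34.75 D=31.28 A=51.07
At T=7.43: G=14.23 C=34.75 D=31.28 A=51.07; the largest is A.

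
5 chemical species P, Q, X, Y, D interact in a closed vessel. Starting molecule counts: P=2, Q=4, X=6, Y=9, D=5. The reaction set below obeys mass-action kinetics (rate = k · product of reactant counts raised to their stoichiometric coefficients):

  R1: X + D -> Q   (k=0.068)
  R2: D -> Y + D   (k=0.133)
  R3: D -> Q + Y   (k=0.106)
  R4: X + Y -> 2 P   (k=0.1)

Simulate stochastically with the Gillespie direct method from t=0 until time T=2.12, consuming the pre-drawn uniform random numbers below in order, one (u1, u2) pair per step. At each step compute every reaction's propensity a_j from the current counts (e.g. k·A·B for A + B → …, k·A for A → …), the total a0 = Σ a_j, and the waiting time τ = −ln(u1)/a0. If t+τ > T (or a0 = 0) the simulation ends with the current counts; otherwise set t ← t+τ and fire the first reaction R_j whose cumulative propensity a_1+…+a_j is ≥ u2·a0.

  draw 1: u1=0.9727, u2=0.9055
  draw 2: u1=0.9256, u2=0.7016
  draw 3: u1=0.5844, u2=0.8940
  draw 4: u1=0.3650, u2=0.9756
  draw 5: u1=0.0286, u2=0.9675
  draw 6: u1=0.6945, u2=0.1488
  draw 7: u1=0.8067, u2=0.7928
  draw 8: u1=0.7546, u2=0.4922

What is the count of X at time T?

X at T = 0

t=0.000: P=2 Q=4 X=6 Y=9 D=5
Draw 1: a1=2.040, a2=0.665, a3=0.530, a4=5.400, a0=8.635; τ=−ln(0.9727)/8.635=0.003 → t=0.003; u2·a0=0.9055·8.635=7.819; a1+…+a3=3.235 < 7.819 ≤ a1+…+a4=8.635 → R4 fires; P=4 Q=4 X=5 Y=8 D=5
Draw 2: a1=1.700, a2=0.665, a3=0.530, a4=4.000, a0=6.895; τ=−ln(0.9256)/6.895=0.011 → t=0.014; u2·a0=0.7016·6.895=4.838; a1+…+a3=2.895 < 4.838 ≤ a1+…+a4=6.895 → R4 fires; P=6 Q=4 X=4 Y=7 D=5
Draw 3: a1=1.360, a2=0.665, a3=0.530, a4=2.800, a0=5.355; τ=−ln(0.5844)/5.355=0.100 → t=0.115; u2·a0=0.8940·5.355=4.787; a1+…+a3=2.555 < 4.787 ≤ a1+…+a4=5.355 → R4 fires; P=8 Q=4 X=3 Y=6 D=5
Draw 4: a1=1.020, a2=0.665, a3=0.530, a4=1.800, a0=4.015; τ=−ln(0.3650)/4.015=0.251 → t=0.366; u2·a0=0.9756·4.015=3.917; a1+…+a3=2.215 < 3.917 ≤ a1+…+a4=4.015 → R4 fires; P=10 Q=4 X=2 Y=5 D=5
Draw 5: a1=0.680, a2=0.665, a3=0.530, a4=1.000, a0=2.875; τ=−ln(0.0286)/2.875=1.236 → t=1.602; u2·a0=0.9675·2.875=2.782; a1+…+a3=1.875 < 2.782 ≤ a1+…+a4=2.875 → R4 fires; P=12 Q=4 X=1 Y=4 D=5
Draw 6: a1=0.340, a2=0.665, a3=0.530, a4=0.400, a0=1.935; τ=−ln(0.6945)/1.935=0.188 → t=1.790; u2·a0=0.1488·1.935=0.288 ≤ a1=0.340 → R1 fires; P=12 Q=5 X=0 Y=4 D=4
Draw 7: a1=0.000, a2=0.532, a3=0.424, a4=0.000, a0=0.956; τ=−ln(0.8067)/0.956=0.225 → t=2.015; u2·a0=0.7928·0.956=0.758; a1+a2=0.532 < 0.758 ≤ a1+…+a3=0.956 → R3 fires; P=12 Q=6 X=0 Y=5 D=3
Draw 8: a1=0.000, a2=0.399, a3=0.318, a4=0.000, a0=0.717; τ=−ln(0.7546)/0.717=0.393 → t=2.408 > T=2.12: stop.
Read off X at T=2.12: 0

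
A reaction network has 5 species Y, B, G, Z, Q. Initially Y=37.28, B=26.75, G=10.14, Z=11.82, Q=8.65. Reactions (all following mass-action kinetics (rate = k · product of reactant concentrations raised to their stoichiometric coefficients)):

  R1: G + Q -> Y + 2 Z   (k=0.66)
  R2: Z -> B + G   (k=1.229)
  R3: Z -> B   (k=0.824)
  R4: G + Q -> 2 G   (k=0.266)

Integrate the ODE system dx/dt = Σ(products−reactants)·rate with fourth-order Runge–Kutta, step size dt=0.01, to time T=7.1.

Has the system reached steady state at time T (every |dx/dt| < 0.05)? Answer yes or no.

RK4 with dt=0.01: 710 steps to T=7.1. Trajectory (selected grid times):
t=0.00: Y=37.28 B=26.75 G=10.14 Z=11.82 Q=8.65
t=0.79: Y=43.44 B=45.47 G=17.66 Z=5.43 Q=0.00
t=1.58: Y=43.45 B=49.83 G=20.27 Z=1.07 Q=0.00
t=2.37: Y=43.45 B=50.69 G=20.79 Z=0.21 Q=0.00
t=3.16: Y=43.45 B=50.86 G=20.89 Z=0.04 Q=0.00
t=3.94: Y=43.45 B=50.89 G=20.91 Z=0.01 Q=0.00
t=4.73: Y=43.45 B=50.90 G=20.92 Z=0.00 Q=0.00
t=5.52: Y=43.45 B=50.90 G=20.92 Z=0.00 Q=0.00
t=6.31: Y=43.45 B=50.90 G=20.92 Z=0.00 Q=0.00
t=7.10: Y=43.45 B=50.90 G=20.92 Z=0.00 Q=0.00
Rates at T: R1=0.0000, R2=0.0000, R3=0.0000, R4=0.0000
dx/dt at T (Σ net stoichiometry × rate): Y=+0.0000, B=+0.0000, G=+0.0000, Z=-0.0000, Q=-0.0000
Largest |dx/dt| is |+0.0000| (B) < 0.05 → steady.

Steady state at T: yes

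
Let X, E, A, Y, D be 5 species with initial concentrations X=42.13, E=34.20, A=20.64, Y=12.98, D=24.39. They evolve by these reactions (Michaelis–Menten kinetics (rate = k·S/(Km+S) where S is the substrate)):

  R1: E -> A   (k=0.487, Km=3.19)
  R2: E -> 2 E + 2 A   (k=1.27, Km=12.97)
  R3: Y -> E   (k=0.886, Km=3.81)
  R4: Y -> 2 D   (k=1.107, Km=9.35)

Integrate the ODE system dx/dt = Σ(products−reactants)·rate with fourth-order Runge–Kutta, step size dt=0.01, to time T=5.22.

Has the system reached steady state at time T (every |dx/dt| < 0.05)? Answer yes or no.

RK4 with dt=0.01: 522 steps to T=5.22. Trajectory (selected grid times):
t=0.00: X=42.13 E=34.20 A=20.64 Y=12.98 D=24.39
t=0.58: X=42.13 E=34.87 A=21.97 Y=12.22 D=25.13
t=1.16: X=42.13 E=35.54 A=23.31 Y=11.47 D=25.84
t=1.74: X=42.13 E=36.20 A=24.65 Y=10.74 D=26.54
t=2.32: X=42.13 E=36.86 A=25.99 Y=10.02 D=27.22
t=2.90: X=42.13 E=37.52 A=27.35 Y=9.33 D=27.87
t=3.48: X=42.13 E=38.17 A=28.70 Y=8.65 D=28.50
t=4.06: X=42.13 E=38.81 A=30.07 Y=8.00 D=29.10
t=4.64: X=42.13 E=39.45 A=31.43 Y=7.37 D=29.68
t=5.22: X=42.13 E=40.07 A=32.81 Y=6.76 D=30.24
Rates at T: R1=0.4511, R2=0.9595, R3=0.5665, R4=0.4644
dx/dt at T (Σ net stoichiometry × rate): X=+0.0000, E=+1.0749, A=+2.3700, Y=-1.0309, D=+0.9287
Largest |dx/dt| is |+2.3700| (A) ≥ 0.05 → not steady.

Steady state at T: no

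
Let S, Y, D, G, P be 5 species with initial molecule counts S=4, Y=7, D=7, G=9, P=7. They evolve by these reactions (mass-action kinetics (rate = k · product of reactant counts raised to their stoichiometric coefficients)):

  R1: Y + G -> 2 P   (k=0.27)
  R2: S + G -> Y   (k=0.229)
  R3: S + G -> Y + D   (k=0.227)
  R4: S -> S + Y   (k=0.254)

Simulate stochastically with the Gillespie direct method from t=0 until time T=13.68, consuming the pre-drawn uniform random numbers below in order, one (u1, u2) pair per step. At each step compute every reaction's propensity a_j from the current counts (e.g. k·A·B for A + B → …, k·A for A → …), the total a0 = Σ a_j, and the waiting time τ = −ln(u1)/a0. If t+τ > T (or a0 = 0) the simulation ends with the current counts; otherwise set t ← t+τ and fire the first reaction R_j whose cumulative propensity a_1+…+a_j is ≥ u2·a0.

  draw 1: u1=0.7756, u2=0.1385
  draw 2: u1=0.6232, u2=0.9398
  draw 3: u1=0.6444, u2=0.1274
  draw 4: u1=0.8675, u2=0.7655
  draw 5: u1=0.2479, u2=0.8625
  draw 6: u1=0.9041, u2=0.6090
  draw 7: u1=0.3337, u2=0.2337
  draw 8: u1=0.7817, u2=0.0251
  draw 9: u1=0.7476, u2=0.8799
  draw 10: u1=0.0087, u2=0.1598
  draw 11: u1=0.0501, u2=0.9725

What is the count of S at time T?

S at T = 1

t=0.000: S=4 Y=7 D=7 G=9 P=7
Draw 1: a1=17.010, a2=8.244, a3=8.172, a4=1.016, a0=34.442; τ=−ln(0.7756)/34.442=0.007 → t=0.007; u2·a0=0.1385·34.442=4.770 ≤ a1=17.010 → R1 fires; S=4 Y=6 D=7 G=8 P=9
Draw 2: a1=12.960, a2=7.328, a3=7.264, a4=1.016, a0=28.568; τ=−ln(0.6232)/28.568=0.017 → t=0.024; u2·a0=0.9398·28.568=26.848; a1+a2=20.288 < 26.848 ≤ a1+…+a3=27.552 → R3 fires; S=3 Y=7 D=8 G=7 P=9
Draw 3: a1=13.230, a2=4.809, a3=4.767, a4=0.762, a0=23.568; τ=−ln(0.6444)/23.568=0.019 → t=0.043; u2·a0=0.1274·23.568=3.003 ≤ a1=13.230 → R1 fires; S=3 Y=6 D=8 G=6 P=11
Draw 4: a1=9.720, a2=4.122, a3=4.086, a4=0.762, a0=18.690; τ=−ln(0.8675)/18.690=0.008 → t=0.050; u2·a0=0.7655·18.690=14.307; a1+a2=13.842 < 14.307 ≤ a1+…+a3=17.928 → R3 fires; S=2 Y=7 D=9 G=5 P=11
Draw 5: a1=9.450, a2=2.290, a3=2.270, a4=0.508, a0=14.518; τ=−ln(0.2479)/14.518=0.096 → t=0.146; u2·a0=0.8625·14.518=12.522; a1+a2=11.740 < 12.522 ≤ a1+…+a3=14.010 → R3 fires; S=1 Y=8 D=10 G=4 P=11
Draw 6: a1=8.640, a2=0.916, a3=0.908, a4=0.254, a0=10.718; τ=−ln(0.9041)/10.718=0.009 → t=0.156; u2·a0=0.6090·10.718=6.527 ≤ a1=8.640 → R1 fires; S=1 Y=7 D=10 G=3 P=13
Draw 7: a1=5.670, a2=0.687, a3=0.681, a4=0.254, a0=7.292; τ=−ln(0.3337)/7.292=0.151 → t=0.306; u2·a0=0.2337·7.292=1.704 ≤ a1=5.670 → R1 fires; S=1 Y=6 D=10 G=2 P=15
Draw 8: a1=3.240, a2=0.458, a3=0.454, a4=0.254, a0=4.406; τ=−ln(0.7817)/4.406=0.056 → t=0.362; u2·a0=0.0251·4.406=0.111 ≤ a1=3.240 → R1 fires; S=1 Y=5 D=10 G=1 P=17
Draw 9: a1=1.350, a2=0.229, a3=0.227, a4=0.254, a0=2.060; τ=−ln(0.7476)/2.060=0.141 → t=0.503; u2·a0=0.8799·2.060=1.813; a1+…+a3=1.806 < 1.813 ≤ a1+…+a4=2.060 → R4 fires; S=1 Y=6 D=10 G=1 P=17
Draw 10: a1=1.620, a2=0.229, a3=0.227, a4=0.254, a0=2.330; τ=−ln(0.0087)/2.330=2.036 → t=2.540; u2·a0=0.1598·2.330=0.372 ≤ a1=1.620 → R1 fires; S=1 Y=5 D=10 G=0 P=19
Draw 11: a1=0.000, a2=0.000, a3=0.000, a4=0.254, a0=0.254; τ=−ln(0.0501)/0.254=11.786 → t=14.326 > T=13.68: stop.
Read off S at T=13.68: 1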